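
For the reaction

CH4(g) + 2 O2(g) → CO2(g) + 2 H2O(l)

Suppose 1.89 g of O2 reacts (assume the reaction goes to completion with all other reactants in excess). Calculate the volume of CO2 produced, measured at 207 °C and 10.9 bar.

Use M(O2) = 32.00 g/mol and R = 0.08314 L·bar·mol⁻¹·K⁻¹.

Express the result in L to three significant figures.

0.108 L

n(O2) = 1.890 / 32.00 = 0.05906 mol
n(CO2) = (1/2) × 0.05906 = 0.02953 mol
V = nRT/P = 0.02953 × 0.08314 × 480.15 / 10.9 = 0.1081 L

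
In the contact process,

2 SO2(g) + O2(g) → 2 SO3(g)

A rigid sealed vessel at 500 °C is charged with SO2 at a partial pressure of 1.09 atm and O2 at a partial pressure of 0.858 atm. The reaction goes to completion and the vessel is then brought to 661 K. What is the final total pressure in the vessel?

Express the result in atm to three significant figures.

1.20 atm

At constant V, partial pressures at 500 °C are proportional to moles, so apply stoichiometry directly to pressures.
P(O2) required for 1.09 atm of SO2 = (1/2) × 1.09 = 0.5450 atm; available 0.858 atm, so SO2 is limiting.
P(O2) remaining = 0.858 − (1/2) × 1.09 = 0.3130 atm
P(gaseous products) = (2)/2 × 1.09 = 1.090 atm
P_total at 500 °C = 0.3130 + 1.090 = 1.403 atm
Scaling to 661 K: P = 1.403 × 661/773.15 = 1.199 atm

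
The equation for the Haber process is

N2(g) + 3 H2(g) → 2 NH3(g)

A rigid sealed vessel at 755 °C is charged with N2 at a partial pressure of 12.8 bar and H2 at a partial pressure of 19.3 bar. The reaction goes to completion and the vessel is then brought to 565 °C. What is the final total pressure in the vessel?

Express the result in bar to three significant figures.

With V and T fixed, P_i ∝ n_i, so the mole ratios apply directly to partial pressures at 755 °C.
P(H2) required for 12.8 bar of N2 = (3/1) × 12.8 = 38.40 bar; available 19.3 bar, so H2 is limiting.
P(N2) remaining = 12.8 − (1/3) × 19.3 = 6.367 bar
P(gaseous products) = (2)/3 × 19.3 = 12.87 bar
P_total at 755 °C = 6.367 + 12.87 = 19.24 bar
Scaling to 565 °C: P = 19.24 × 838.15/1028.15 = 15.68 bar

15.7 bar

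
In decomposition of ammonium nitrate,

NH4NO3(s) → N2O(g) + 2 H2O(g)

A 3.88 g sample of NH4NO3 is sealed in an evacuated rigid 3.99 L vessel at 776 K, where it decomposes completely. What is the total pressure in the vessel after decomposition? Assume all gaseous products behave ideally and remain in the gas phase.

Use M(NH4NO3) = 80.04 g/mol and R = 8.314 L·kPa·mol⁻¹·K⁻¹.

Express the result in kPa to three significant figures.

n(NH4NO3) = 3.88 / 80.04 = 0.04848 mol
n(gas produced) = (3/1) × 0.04848 = 0.1454 mol
P = nRT/V = 0.1454 × 8.314 × 776 / 3.99 = 235.1 kPa

235 kPa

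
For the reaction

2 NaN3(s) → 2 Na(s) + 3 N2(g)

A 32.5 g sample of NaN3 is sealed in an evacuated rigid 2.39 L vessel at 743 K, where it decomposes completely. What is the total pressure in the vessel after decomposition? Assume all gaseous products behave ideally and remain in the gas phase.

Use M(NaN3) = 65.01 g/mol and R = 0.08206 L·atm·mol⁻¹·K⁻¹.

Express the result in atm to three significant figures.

n(NaN3) = 32.5 / 65.01 = 0.4999 mol
n(gas produced) = (3/2) × 0.4999 = 0.7499 mol
P = nRT/V = 0.7499 × 0.08206 × 743 / 2.39 = 19.13 atm

19.1 atm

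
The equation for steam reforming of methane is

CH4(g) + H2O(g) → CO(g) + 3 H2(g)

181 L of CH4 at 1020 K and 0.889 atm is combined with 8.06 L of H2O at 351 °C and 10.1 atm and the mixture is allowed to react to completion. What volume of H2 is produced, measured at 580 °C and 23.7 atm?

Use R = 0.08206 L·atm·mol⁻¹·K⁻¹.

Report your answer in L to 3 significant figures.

14.1 L

n(CH4) = PV/RT = (0.889 × 181) / (0.08206 × 1020) = 1.922 mol
n(H2O) = PV/RT = (10.1 × 8.06) / (0.08206 × 624.15) = 1.589 mol
For 1.922 mol CH4, stoichiometry requires (1/1) × 1.922 = 1.922 mol H2O; 1.589 mol is available, so H2O is limiting.
n(H2) = (3/1) × 1.589 = 4.767 mol
V(H2) = nRT/P = 4.767 × 0.08206 × 853.15 / 23.7 = 14.08 L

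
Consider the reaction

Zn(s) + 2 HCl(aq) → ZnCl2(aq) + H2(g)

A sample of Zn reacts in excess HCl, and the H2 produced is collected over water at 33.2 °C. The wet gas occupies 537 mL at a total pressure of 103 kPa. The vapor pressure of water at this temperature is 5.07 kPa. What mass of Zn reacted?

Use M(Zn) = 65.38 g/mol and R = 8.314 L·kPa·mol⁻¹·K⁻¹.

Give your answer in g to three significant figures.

1.35 g

P(H2) = 103 − 5.07 = 97.93 kPa
n(H2) = PV/RT = (97.93 × 0.5370) / (8.314 × 306.35) = 0.02065 mol
n(Zn) = (1/1) × 0.02065 = 0.02065 mol
m(Zn) = 0.02065 × 65.38 = 1.350 g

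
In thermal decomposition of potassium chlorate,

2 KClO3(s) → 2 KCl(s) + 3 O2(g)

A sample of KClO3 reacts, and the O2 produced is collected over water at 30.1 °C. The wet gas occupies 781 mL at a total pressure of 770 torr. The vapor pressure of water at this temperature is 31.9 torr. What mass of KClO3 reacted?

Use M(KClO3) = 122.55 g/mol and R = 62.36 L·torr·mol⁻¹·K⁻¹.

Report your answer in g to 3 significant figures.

2.49 g

P(O2) = 770 − 31.9 = 738.1 torr
n(O2) = PV/RT = (738.1 × 0.7810) / (62.36 × 303.25) = 0.03048 mol
n(KClO3) = (2/3) × 0.03048 = 0.02032 mol
m(KClO3) = 0.02032 × 122.55 = 2.490 g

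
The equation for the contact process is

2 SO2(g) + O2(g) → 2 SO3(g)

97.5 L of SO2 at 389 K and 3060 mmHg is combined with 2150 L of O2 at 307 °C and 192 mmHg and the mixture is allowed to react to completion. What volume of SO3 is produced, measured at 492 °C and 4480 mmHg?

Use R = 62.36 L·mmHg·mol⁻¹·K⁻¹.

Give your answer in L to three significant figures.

131 L

n(SO2) = PV/RT = (3060 × 97.5) / (62.36 × 389) = 12.30 mol
n(O2) = PV/RT = (192 × 2150) / (62.36 × 580.15) = 11.41 mol
For 12.30 mol SO2, stoichiometry requires (1/2) × 12.30 = 6.150 mol O2; 11.41 mol is available, so SO2 is limiting.
n(SO3) = (2/2) × 12.30 = 12.30 mol
V(SO3) = nRT/P = 12.30 × 62.36 × 765.15 / 4480 = 131.0 L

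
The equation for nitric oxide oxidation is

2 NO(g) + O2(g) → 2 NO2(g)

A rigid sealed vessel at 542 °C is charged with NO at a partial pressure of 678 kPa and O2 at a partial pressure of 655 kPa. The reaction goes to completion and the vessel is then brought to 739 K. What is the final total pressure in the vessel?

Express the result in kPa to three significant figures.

901 kPa

With V and T fixed, P_i ∝ n_i, so the mole ratios apply directly to partial pressures at 542 °C.
P(O2) required for 678 kPa of NO = (1/2) × 678 = 339.0 kPa; available 655 kPa, so NO is limiting.
P(O2) remaining = 655 − (1/2) × 678 = 316.0 kPa
P(gaseous products) = (2)/2 × 678 = 678.0 kPa
P_total at 542 °C = 316.0 + 678.0 = 994.0 kPa
Scaling to 739 K: P = 994.0 × 739/815.15 = 901.1 kPa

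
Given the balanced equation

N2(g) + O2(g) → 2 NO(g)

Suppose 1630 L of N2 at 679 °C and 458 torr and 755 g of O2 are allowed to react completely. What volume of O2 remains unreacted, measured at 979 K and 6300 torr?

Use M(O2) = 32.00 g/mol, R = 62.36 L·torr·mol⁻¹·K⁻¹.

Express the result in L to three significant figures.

107 L

n(N2) = PV/RT = (458 × 1630) / (62.36 × 952.15) = 12.57 mol
n(O2) = 755 / 32.00 = 23.59 mol
For 12.57 mol N2, stoichiometry requires (1/1) × 12.57 = 12.57 mol O2; 23.59 mol is available, so N2 is limiting.
n(O2) consumed = (1/1) × 12.57 = 12.57 mol; remaining = 23.59 − 12.57 = 11.02 mol
V(O2) = nRT/P = 11.02 × 62.36 × 979 / 6300 = 106.8 L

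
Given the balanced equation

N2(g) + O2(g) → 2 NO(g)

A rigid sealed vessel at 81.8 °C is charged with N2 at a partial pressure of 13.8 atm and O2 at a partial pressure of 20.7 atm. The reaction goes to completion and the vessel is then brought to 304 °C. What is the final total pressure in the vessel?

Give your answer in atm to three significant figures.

56.1 atm

With V and T fixed, P_i ∝ n_i, so the mole ratios apply directly to partial pressures at 81.8 °C.
P(O2) required for 13.8 atm of N2 = (1/1) × 13.8 = 13.80 atm; available 20.7 atm, so N2 is limiting.
P(O2) remaining = 20.7 − (1/1) × 13.8 = 6.900 atm
P(gaseous products) = (2)/1 × 13.8 = 27.60 atm
P_total at 81.8 °C = 6.900 + 27.60 = 34.50 atm
Scaling to 304 °C: P = 34.50 × 577.15/354.95 = 56.10 atm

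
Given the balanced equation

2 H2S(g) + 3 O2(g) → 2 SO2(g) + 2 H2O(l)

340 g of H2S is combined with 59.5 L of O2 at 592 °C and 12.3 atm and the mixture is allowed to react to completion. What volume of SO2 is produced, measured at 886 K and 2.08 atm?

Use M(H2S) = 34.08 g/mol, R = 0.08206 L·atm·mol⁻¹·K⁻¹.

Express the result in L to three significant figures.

240 L

n(H2S) = 340 / 34.08 = 9.977 mol
n(O2) = PV/RT = (12.3 × 59.5) / (0.08206 × 865.15) = 10.31 mol
For 9.977 mol H2S, stoichiometry requires (3/2) × 9.977 = 14.97 mol O2; 10.31 mol is available, so O2 is limiting.
n(SO2) = (2/3) × 10.31 = 6.873 mol
V(SO2) = nRT/P = 6.873 × 0.08206 × 886 / 2.08 = 240.2 L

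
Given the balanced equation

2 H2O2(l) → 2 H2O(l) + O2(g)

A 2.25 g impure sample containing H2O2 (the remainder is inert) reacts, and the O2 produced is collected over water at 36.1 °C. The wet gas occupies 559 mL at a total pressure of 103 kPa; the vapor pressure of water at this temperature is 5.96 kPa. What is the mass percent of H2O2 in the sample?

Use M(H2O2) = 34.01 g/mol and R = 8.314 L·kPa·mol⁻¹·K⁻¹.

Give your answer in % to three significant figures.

63.8 %

P(O2) = 103 − 5.96 = 97.04 kPa
n(O2) = PV/RT = (97.04 × 0.5590) / (8.314 × 309.25) = 0.02110 mol
n(H2O2) = (2/1) × 0.02110 = 0.04220 mol
m(H2O2) = 0.04220 × 34.01 = 1.435 g
%H2O2 = 1.435 / 2.25 × 100 = 63.78%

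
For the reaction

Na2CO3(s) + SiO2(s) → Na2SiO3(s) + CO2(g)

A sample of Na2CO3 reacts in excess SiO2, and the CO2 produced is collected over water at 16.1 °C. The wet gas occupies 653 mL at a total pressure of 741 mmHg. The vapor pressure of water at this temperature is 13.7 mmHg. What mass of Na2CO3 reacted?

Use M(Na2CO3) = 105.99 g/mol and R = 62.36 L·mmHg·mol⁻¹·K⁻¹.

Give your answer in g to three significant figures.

P(CO2) = 741 − 13.7 = 727.3 mmHg
n(CO2) = PV/RT = (727.3 × 0.6530) / (62.36 × 289.25) = 0.02633 mol
n(Na2CO3) = (1/1) × 0.02633 = 0.02633 mol
m(Na2CO3) = 0.02633 × 105.99 = 2.791 g

2.79 g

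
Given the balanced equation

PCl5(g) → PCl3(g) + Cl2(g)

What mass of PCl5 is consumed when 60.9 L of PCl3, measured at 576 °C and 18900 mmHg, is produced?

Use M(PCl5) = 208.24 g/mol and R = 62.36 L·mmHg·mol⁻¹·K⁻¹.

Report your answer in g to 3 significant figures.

4530 g

n(PCl3) = PV/RT = (18900 × 60.9) / (62.36 × 849.15) = 21.74 mol
n(PCl5) = (1/1) × 21.74 = 21.74 mol
m(PCl5) = 21.74 × 208.24 = 4527 g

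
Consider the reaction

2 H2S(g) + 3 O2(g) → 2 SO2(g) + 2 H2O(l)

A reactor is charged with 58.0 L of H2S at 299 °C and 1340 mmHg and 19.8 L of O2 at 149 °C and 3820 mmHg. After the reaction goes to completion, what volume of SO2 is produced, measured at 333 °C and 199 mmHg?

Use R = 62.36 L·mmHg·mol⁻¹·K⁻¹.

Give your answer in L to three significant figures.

364 L

n(H2S) = PV/RT = (1340 × 58.0) / (62.36 × 572.15) = 2.178 mol
n(O2) = PV/RT = (3820 × 19.8) / (62.36 × 422.15) = 2.873 mol
For 2.178 mol H2S, stoichiometry requires (3/2) × 2.178 = 3.267 mol O2; 2.873 mol is available, so O2 is limiting.
n(SO2) = (2/3) × 2.873 = 1.915 mol
V(SO2) = nRT/P = 1.915 × 62.36 × 606.15 / 199 = 363.7 L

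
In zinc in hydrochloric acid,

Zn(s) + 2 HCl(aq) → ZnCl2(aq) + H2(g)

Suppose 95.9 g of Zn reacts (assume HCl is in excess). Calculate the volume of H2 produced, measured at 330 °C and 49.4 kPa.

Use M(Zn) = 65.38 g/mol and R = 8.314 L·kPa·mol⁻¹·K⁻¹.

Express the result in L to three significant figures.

149 L

n(Zn) = 95.90 / 65.38 = 1.467 mol
n(H2) = (1/1) × 1.467 = 1.467 mol
V = nRT/P = 1.467 × 8.314 × 603.15 / 49.4 = 148.9 L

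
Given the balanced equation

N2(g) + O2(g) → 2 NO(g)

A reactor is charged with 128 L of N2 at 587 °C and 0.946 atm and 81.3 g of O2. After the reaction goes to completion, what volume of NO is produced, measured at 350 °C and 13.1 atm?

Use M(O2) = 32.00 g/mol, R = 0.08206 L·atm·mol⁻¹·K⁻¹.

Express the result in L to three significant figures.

n(N2) = PV/RT = (0.946 × 128) / (0.08206 × 860.15) = 1.716 mol
n(O2) = 81.3 / 32.00 = 2.541 mol
For 1.716 mol N2, stoichiometry requires (1/1) × 1.716 = 1.716 mol O2; 2.541 mol is available, so N2 is limiting.
n(NO) = (2/1) × 1.716 = 3.432 mol
V(NO) = nRT/P = 3.432 × 0.08206 × 623.15 / 13.1 = 13.40 L

13.4 L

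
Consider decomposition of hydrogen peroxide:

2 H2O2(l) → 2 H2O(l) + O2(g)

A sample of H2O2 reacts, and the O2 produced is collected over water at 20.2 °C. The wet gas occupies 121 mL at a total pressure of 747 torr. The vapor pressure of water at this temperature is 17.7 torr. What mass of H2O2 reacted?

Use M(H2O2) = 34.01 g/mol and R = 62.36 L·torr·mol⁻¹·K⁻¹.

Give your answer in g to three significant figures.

0.328 g

P(O2) = 747 − 17.7 = 729.3 torr
n(O2) = PV/RT = (729.3 × 0.1210) / (62.36 × 293.35) = 0.004824 mol
n(H2O2) = (2/1) × 0.004824 = 0.009648 mol
m(H2O2) = 0.009648 × 34.01 = 0.3281 g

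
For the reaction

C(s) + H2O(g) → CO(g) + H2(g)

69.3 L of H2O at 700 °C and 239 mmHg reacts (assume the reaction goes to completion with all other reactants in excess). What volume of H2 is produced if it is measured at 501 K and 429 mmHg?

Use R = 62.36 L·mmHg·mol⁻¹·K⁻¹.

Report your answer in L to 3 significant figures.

n(H2O) = PV/RT = (239 × 69.3) / (62.36 × 973.15) = 0.2729 mol
n(H2) = (1/1) × 0.2729 = 0.2729 mol
V = nRT/P = 0.2729 × 62.36 × 501 / 429 = 19.87 L

19.9 L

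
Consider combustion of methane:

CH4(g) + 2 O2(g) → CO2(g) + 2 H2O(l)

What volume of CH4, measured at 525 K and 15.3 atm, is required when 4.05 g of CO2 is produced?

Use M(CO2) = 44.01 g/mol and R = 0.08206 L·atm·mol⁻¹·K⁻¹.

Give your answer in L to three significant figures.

0.259 L

n(CO2) = 4.050 / 44.01 = 0.09202 mol
n(CH4) = (1/1) × 0.09202 = 0.09202 mol
V = nRT/P = 0.09202 × 0.08206 × 525 / 15.3 = 0.2591 L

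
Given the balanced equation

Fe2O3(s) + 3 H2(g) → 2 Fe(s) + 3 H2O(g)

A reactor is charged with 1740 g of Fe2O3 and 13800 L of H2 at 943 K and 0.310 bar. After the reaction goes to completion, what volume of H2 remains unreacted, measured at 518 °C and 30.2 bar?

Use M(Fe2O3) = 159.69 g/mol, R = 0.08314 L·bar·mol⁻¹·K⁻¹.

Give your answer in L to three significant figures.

47.6 L

n(Fe2O3) = 1740 / 159.69 = 10.90 mol
n(H2) = PV/RT = (0.310 × 13800) / (0.08314 × 943) = 54.57 mol
For 10.90 mol Fe2O3, stoichiometry requires (3/1) × 10.90 = 32.70 mol H2; 54.57 mol is available, so Fe2O3 is limiting.
n(H2) consumed = (3/1) × 10.90 = 32.70 mol; remaining = 54.57 − 32.70 = 21.87 mol
V(H2) = nRT/P = 21.87 × 0.08314 × 791.15 / 30.2 = 47.63 L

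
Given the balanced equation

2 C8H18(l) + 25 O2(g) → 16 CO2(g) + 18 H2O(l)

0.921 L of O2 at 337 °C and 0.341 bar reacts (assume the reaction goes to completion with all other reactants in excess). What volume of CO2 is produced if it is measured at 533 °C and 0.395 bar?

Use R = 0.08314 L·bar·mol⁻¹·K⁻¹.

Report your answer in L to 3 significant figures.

n(O2) = PV/RT = (0.341 × 0.921) / (0.08314 × 610.15) = 0.006191 mol
n(CO2) = (16/25) × 0.006191 = 0.003962 mol
V = nRT/P = 0.003962 × 0.08314 × 806.15 / 0.395 = 0.6723 L

0.672 L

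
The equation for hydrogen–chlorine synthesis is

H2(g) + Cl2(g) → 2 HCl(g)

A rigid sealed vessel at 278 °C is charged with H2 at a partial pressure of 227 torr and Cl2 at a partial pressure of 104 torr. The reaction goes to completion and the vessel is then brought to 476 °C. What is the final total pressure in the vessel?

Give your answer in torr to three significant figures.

450 torr

At constant V, partial pressures at 278 °C are proportional to moles, so apply stoichiometry directly to pressures.
P(Cl2) required for 227 torr of H2 = (1/1) × 227 = 227.0 torr; available 104 torr, so Cl2 is limiting.
P(H2) remaining = 227 − (1/1) × 104 = 123.0 torr
P(gaseous products) = (2)/1 × 104 = 208.0 torr
P_total at 278 °C = 123.0 + 208.0 = 331.0 torr
Scaling to 476 °C: P = 331.0 × 749.15/551.15 = 449.9 torr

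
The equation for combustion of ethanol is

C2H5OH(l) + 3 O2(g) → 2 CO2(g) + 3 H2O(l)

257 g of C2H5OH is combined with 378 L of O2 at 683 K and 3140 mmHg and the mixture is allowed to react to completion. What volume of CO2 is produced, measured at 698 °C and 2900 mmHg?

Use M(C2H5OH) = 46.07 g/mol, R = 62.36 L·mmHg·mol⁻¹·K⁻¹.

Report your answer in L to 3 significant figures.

n(C2H5OH) = 257 / 46.07 = 5.578 mol
n(O2) = PV/RT = (3140 × 378) / (62.36 × 683) = 27.87 mol
For 5.578 mol C2H5OH, stoichiometry requires (3/1) × 5.578 = 16.73 mol O2; 27.87 mol is available, so C2H5OH is limiting.
n(CO2) = (2/1) × 5.578 = 11.16 mol
V(CO2) = nRT/P = 11.16 × 62.36 × 971.15 / 2900 = 233.1 L

233 L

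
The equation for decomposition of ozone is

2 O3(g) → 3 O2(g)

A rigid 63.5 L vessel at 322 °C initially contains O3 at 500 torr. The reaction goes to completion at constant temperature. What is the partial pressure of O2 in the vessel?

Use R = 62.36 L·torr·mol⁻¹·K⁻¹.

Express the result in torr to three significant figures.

750 torr

n(O3)₀ = PV/RT = (500 × 63.5) / (62.36 × 595.15) = 0.8555 mol
n(O2) = (3/2) × 0.8555 = 1.283 mol
P(O2) = nRT/V = 1.283 × 62.36 × 595.15 / 63.5 = 749.9 torr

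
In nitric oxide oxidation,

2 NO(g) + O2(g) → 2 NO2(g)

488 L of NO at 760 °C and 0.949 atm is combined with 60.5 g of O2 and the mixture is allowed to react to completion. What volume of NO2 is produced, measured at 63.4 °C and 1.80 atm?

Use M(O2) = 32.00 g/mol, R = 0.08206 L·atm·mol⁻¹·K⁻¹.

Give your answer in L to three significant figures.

58.0 L

n(NO) = PV/RT = (0.949 × 488) / (0.08206 × 1033.15) = 5.462 mol
n(O2) = 60.5 / 32.00 = 1.891 mol
For 5.462 mol NO, stoichiometry requires (1/2) × 5.462 = 2.731 mol O2; 1.891 mol is available, so O2 is limiting.
n(NO2) = (2/1) × 1.891 = 3.782 mol
V(NO2) = nRT/P = 3.782 × 0.08206 × 336.55 / 1.80 = 58.03 L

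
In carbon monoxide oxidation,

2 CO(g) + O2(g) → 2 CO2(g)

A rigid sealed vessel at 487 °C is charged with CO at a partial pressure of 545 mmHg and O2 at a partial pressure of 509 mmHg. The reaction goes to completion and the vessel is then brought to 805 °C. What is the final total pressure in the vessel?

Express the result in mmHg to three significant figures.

Because the vessel is rigid and T is held at 487 °C, work the stoichiometry in partial pressures (P_i = n_iRT/V).
P(O2) required for 545 mmHg of CO = (1/2) × 545 = 272.5 mmHg; available 509 mmHg, so CO is limiting.
P(O2) remaining = 509 − (1/2) × 545 = 236.5 mmHg
P(gaseous products) = (2)/2 × 545 = 545.0 mmHg
P_total at 487 °C = 236.5 + 545.0 = 781.5 mmHg
Scaling to 805 °C: P = 781.5 × 1078.15/760.15 = 1108 mmHg

1110 mmHg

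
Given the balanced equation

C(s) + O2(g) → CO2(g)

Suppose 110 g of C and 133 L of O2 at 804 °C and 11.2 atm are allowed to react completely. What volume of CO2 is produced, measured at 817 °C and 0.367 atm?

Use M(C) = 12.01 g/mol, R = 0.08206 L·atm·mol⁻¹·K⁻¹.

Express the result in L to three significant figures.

n(C) = 110 / 12.01 = 9.159 mol
n(O2) = PV/RT = (11.2 × 133) / (0.08206 × 1077.15) = 16.85 mol
For 9.159 mol C, stoichiometry requires (1/1) × 9.159 = 9.159 mol O2; 16.85 mol is available, so C is limiting.
n(CO2) = (1/1) × 9.159 = 9.159 mol
V(CO2) = nRT/P = 9.159 × 0.08206 × 1090.15 / 0.367 = 2233 L

2230 L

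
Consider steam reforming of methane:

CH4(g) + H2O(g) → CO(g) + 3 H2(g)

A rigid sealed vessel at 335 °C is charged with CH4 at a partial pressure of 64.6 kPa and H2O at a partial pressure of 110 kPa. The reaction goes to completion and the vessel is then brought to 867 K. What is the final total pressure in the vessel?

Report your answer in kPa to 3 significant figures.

Because the vessel is rigid and T is held at 335 °C, work the stoichiometry in partial pressures (P_i = n_iRT/V).
P(H2O) required for 64.6 kPa of CH4 = (1/1) × 64.6 = 64.60 kPa; available 110 kPa, so CH4 is limiting.
P(H2O) remaining = 110 − (1/1) × 64.6 = 45.40 kPa
P(gaseous products) = (1+3)/1 × 64.6 = 258.4 kPa
P_total at 335 °C = 45.40 + 258.4 = 303.8 kPa
Scaling to 867 K: P = 303.8 × 867/608.15 = 433.1 kPa

433 kPa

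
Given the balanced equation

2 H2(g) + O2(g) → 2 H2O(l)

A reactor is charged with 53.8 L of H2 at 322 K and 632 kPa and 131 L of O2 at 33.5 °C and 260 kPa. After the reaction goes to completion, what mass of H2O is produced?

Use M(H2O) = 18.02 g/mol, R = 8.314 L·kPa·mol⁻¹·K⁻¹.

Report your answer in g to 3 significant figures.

229 g

n(H2) = PV/RT = (632 × 53.8) / (8.314 × 322) = 12.70 mol
n(O2) = PV/RT = (260 × 131) / (8.314 × 306.65) = 13.36 mol
For 12.70 mol H2, stoichiometry requires (1/2) × 12.70 = 6.350 mol O2; 13.36 mol is available, so H2 is limiting.
n(H2O) = (2/2) × 12.70 = 12.70 mol
m(H2O) = 12.70 × 18.02 = 228.9 g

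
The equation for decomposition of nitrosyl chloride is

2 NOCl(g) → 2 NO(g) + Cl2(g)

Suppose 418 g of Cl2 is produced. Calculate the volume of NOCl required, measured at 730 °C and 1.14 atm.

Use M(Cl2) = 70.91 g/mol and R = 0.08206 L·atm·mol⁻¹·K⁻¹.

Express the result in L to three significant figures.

851 L

n(Cl2) = 418.0 / 70.91 = 5.895 mol
n(NOCl) = (2/1) × 5.895 = 11.79 mol
V = nRT/P = 11.79 × 0.08206 × 1003.15 / 1.14 = 851.3 L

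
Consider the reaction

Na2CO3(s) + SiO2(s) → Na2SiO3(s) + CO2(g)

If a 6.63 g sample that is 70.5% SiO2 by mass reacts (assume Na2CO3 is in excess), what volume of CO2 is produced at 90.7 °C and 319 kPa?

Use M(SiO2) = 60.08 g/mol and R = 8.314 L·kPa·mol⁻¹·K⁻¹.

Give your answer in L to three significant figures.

mass of SiO2 = 6.63 × 70.5/100 = 4.674 g
n(SiO2) = 4.674 / 60.08 = 0.07780 mol
n(CO2) = (1/1) × 0.07780 = 0.07780 mol
V = nRT/P = 0.07780 × 8.314 × 363.85 / 319 = 0.7378 L

0.738 L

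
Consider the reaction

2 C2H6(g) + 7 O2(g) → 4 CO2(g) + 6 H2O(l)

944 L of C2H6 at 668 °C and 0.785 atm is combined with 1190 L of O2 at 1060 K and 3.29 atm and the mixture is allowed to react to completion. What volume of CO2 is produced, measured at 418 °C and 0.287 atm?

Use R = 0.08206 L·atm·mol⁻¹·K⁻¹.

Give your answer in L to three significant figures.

n(C2H6) = PV/RT = (0.785 × 944) / (0.08206 × 941.15) = 9.595 mol
n(O2) = PV/RT = (3.29 × 1190) / (0.08206 × 1060) = 45.01 mol
For 9.595 mol C2H6, stoichiometry requires (7/2) × 9.595 = 33.58 mol O2; 45.01 mol is available, so C2H6 is limiting.
n(CO2) = (4/2) × 9.595 = 19.19 mol
V(CO2) = nRT/P = 19.19 × 0.08206 × 691.15 / 0.287 = 3792 L

3790 L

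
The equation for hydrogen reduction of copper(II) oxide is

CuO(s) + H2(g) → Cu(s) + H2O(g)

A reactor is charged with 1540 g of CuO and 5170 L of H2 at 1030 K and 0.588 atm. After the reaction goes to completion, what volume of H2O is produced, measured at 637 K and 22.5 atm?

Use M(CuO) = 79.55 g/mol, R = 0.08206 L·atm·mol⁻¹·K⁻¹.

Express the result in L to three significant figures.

45.0 L

n(CuO) = 1540 / 79.55 = 19.36 mol
n(H2) = PV/RT = (0.588 × 5170) / (0.08206 × 1030) = 35.97 mol
For 19.36 mol CuO, stoichiometry requires (1/1) × 19.36 = 19.36 mol H2; 35.97 mol is available, so CuO is limiting.
n(H2O) = (1/1) × 19.36 = 19.36 mol
V(H2O) = nRT/P = 19.36 × 0.08206 × 637 / 22.5 = 44.98 L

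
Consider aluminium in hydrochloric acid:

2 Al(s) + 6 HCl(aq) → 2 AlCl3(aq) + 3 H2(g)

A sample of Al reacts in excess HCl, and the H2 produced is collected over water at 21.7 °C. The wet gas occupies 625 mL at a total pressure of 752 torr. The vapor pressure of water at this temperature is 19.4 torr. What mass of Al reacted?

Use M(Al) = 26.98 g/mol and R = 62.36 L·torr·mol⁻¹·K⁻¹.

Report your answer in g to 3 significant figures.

P(H2) = 752 − 19.4 = 732.6 torr
n(H2) = PV/RT = (732.6 × 0.6250) / (62.36 × 294.85) = 0.02490 mol
n(Al) = (2/3) × 0.02490 = 0.01660 mol
m(Al) = 0.01660 × 26.98 = 0.4479 g

0.448 g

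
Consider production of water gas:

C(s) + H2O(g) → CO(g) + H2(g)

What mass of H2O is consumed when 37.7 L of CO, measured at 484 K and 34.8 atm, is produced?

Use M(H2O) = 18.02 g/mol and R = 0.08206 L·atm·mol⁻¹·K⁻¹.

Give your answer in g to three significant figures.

n(CO) = PV/RT = (34.8 × 37.7) / (0.08206 × 484) = 33.03 mol
n(H2O) = (1/1) × 33.03 = 33.03 mol
m(H2O) = 33.03 × 18.02 = 595.2 g

595 g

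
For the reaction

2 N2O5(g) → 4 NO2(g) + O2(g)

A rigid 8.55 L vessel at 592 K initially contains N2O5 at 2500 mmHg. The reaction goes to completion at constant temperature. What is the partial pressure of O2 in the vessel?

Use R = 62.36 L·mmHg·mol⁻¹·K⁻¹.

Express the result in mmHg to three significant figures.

1250 mmHg

n(N2O5)₀ = PV/RT = (2500 × 8.55) / (62.36 × 592) = 0.5790 mol
n(O2) = (1/2) × 0.5790 = 0.2895 mol
P(O2) = nRT/V = 0.2895 × 62.36 × 592 / 8.55 = 1250 mmHg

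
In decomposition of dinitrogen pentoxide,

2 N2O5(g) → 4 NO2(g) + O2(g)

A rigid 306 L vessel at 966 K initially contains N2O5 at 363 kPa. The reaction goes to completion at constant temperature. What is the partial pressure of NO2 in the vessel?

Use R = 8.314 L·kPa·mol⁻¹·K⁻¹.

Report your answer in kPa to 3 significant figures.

n(N2O5)₀ = PV/RT = (363 × 306) / (8.314 × 966) = 13.83 mol
n(NO2) = (4/2) × 13.83 = 27.66 mol
P(NO2) = nRT/V = 27.66 × 8.314 × 966 / 306 = 726.0 kPa

726 kPa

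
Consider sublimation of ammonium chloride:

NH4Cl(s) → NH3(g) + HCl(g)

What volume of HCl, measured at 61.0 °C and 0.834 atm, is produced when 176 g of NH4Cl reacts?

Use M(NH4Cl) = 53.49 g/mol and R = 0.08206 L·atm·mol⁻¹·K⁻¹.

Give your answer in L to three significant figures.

n(NH4Cl) = 176.0 / 53.49 = 3.290 mol
n(HCl) = (1/1) × 3.290 = 3.290 mol
V = nRT/P = 3.290 × 0.08206 × 334.15 / 0.834 = 108.2 L

108 L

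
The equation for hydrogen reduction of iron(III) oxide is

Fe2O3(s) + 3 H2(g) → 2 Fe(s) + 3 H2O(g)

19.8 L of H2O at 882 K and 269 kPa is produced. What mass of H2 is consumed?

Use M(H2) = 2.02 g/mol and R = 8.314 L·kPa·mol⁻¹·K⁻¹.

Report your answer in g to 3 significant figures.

n(H2O) = PV/RT = (269 × 19.8) / (8.314 × 882) = 0.7263 mol
n(H2) = (3/3) × 0.7263 = 0.7263 mol
m(H2) = 0.7263 × 2.02 = 1.467 g

1.47 g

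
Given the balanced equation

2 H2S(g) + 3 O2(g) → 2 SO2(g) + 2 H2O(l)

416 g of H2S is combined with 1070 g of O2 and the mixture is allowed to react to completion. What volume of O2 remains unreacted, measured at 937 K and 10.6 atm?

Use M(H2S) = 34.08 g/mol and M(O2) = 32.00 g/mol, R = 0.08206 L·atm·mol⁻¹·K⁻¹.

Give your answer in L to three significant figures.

n(H2S) = 416 / 34.08 = 12.21 mol
n(O2) = 1070 / 32.00 = 33.44 mol
For 12.21 mol H2S, stoichiometry requires (3/2) × 12.21 = 18.32 mol O2; 33.44 mol is available, so H2S is limiting.
n(O2) consumed = (3/2) × 12.21 = 18.32 mol; remaining = 33.44 − 18.32 = 15.12 mol
V(O2) = nRT/P = 15.12 × 0.08206 × 937 / 10.6 = 109.7 L

110 L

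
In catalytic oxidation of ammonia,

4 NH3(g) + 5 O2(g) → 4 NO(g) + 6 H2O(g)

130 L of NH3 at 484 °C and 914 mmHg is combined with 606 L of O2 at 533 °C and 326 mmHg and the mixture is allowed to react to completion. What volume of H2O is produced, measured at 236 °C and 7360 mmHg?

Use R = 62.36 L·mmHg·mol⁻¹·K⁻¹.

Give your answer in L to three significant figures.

16.3 L

n(NH3) = PV/RT = (914 × 130) / (62.36 × 757.15) = 2.517 mol
n(O2) = PV/RT = (326 × 606) / (62.36 × 806.15) = 3.930 mol
For 2.517 mol NH3, stoichiometry requires (5/4) × 2.517 = 3.146 mol O2; 3.930 mol is available, so NH3 is limiting.
n(H2O) = (6/4) × 2.517 = 3.776 mol
V(H2O) = nRT/P = 3.776 × 62.36 × 509.15 / 7360 = 16.29 L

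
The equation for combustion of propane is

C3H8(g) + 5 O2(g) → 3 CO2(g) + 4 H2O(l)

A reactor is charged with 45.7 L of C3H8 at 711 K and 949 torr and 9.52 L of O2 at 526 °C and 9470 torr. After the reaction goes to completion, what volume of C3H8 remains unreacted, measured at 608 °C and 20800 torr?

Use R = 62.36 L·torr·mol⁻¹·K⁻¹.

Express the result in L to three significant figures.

n(C3H8) = PV/RT = (949 × 45.7) / (62.36 × 711) = 0.9782 mol
n(O2) = PV/RT = (9470 × 9.52) / (62.36 × 799.15) = 1.809 mol
For 0.9782 mol C3H8, stoichiometry requires (5/1) × 0.9782 = 4.891 mol O2; 1.809 mol is available, so O2 is limiting.
n(C3H8) consumed = (1/5) × 1.809 = 0.3618 mol; remaining = 0.9782 − 0.3618 = 0.6164 mol
V(C3H8) = nRT/P = 0.6164 × 62.36 × 881.15 / 20800 = 1.628 L

1.63 L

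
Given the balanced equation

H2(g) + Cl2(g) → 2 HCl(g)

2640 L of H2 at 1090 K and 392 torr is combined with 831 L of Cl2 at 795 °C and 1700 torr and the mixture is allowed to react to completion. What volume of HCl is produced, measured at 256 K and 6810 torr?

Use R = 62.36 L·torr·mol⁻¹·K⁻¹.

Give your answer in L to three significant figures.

71.4 L

n(H2) = PV/RT = (392 × 2640) / (62.36 × 1090) = 15.23 mol
n(Cl2) = PV/RT = (1700 × 831) / (62.36 × 1068.15) = 21.21 mol
For 15.23 mol H2, stoichiometry requires (1/1) × 15.23 = 15.23 mol Cl2; 21.21 mol is available, so H2 is limiting.
n(HCl) = (2/1) × 15.23 = 30.46 mol
V(HCl) = nRT/P = 30.46 × 62.36 × 256 / 6810 = 71.41 L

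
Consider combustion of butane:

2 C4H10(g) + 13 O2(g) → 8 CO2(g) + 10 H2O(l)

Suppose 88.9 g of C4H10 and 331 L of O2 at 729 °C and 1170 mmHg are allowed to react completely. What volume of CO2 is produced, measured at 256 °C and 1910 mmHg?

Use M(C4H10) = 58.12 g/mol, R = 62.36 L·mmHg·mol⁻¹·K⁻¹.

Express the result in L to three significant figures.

n(C4H10) = 88.9 / 58.12 = 1.530 mol
n(O2) = PV/RT = (1170 × 331) / (62.36 × 1002.15) = 6.197 mol
For 1.530 mol C4H10, stoichiometry requires (13/2) × 1.530 = 9.945 mol O2; 6.197 mol is available, so O2 is limiting.
n(CO2) = (8/13) × 6.197 = 3.814 mol
V(CO2) = nRT/P = 3.814 × 62.36 × 529.15 / 1910 = 65.89 L

65.9 L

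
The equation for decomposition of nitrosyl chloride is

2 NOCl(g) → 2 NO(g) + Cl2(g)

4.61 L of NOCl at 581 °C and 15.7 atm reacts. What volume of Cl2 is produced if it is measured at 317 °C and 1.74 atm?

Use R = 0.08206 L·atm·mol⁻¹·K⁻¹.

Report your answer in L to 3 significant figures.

n(NOCl) = PV/RT = (15.7 × 4.61) / (0.08206 × 854.15) = 1.033 mol
n(Cl2) = (1/2) × 1.033 = 0.5165 mol
V = nRT/P = 0.5165 × 0.08206 × 590.15 / 1.74 = 14.38 L

14.4 L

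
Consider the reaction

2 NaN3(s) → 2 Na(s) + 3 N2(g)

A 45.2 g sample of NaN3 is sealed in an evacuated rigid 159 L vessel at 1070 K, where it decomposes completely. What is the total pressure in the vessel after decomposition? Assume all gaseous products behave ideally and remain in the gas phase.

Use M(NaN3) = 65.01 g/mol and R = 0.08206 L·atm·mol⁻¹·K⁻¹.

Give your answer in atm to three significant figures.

n(NaN3) = 45.2 / 65.01 = 0.6953 mol
n(gas produced) = (3/2) × 0.6953 = 1.043 mol
P = nRT/V = 1.043 × 0.08206 × 1070 / 159 = 0.5760 atm

0.576 atm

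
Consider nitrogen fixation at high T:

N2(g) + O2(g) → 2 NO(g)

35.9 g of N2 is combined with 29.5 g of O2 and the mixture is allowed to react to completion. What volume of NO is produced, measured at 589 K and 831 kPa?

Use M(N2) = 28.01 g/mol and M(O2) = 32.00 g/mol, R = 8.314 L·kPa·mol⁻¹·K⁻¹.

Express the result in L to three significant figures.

n(N2) = 35.9 / 28.01 = 1.282 mol
n(O2) = 29.5 / 32.00 = 0.9219 mol
For 1.282 mol N2, stoichiometry requires (1/1) × 1.282 = 1.282 mol O2; 0.9219 mol is available, so O2 is limiting.
n(NO) = (2/1) × 0.9219 = 1.844 mol
V(NO) = nRT/P = 1.844 × 8.314 × 589 / 831 = 10.87 L

10.9 L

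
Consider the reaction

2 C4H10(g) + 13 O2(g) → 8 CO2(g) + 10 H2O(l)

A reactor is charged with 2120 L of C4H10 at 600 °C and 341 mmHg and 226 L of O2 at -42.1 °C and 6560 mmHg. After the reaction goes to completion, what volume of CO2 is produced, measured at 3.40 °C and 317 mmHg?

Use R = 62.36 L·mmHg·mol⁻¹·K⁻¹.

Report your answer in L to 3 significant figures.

n(C4H10) = PV/RT = (341 × 2120) / (62.36 × 873.15) = 13.28 mol
n(O2) = PV/RT = (6560 × 226) / (62.36 × 231.05) = 102.9 mol
For 13.28 mol C4H10, stoichiometry requires (13/2) × 13.28 = 86.32 mol O2; 102.9 mol is available, so C4H10 is limiting.
n(CO2) = (8/2) × 13.28 = 53.12 mol
V(CO2) = nRT/P = 53.12 × 62.36 × 276.55 / 317 = 2890 L

2890 L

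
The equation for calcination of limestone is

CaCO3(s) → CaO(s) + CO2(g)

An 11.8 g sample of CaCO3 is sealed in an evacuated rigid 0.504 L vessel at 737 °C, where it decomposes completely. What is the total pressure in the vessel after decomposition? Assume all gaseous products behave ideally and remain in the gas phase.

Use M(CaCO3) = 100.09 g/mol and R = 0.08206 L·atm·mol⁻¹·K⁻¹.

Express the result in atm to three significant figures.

n(CaCO3) = 11.8 / 100.09 = 0.1179 mol
n(gas produced) = (1/1) × 0.1179 = 0.1179 mol
P = nRT/V = 0.1179 × 0.08206 × 1010.15 / 0.504 = 19.39 atm

19.4 atm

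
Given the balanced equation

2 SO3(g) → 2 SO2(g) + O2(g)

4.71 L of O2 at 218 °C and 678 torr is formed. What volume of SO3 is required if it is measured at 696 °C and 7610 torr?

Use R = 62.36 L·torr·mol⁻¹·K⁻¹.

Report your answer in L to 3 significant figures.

n(O2) = PV/RT = (678 × 4.71) / (62.36 × 491.15) = 0.1043 mol
n(SO3) = (2/1) × 0.1043 = 0.2086 mol
V = nRT/P = 0.2086 × 62.36 × 969.15 / 7610 = 1.657 L

1.66 L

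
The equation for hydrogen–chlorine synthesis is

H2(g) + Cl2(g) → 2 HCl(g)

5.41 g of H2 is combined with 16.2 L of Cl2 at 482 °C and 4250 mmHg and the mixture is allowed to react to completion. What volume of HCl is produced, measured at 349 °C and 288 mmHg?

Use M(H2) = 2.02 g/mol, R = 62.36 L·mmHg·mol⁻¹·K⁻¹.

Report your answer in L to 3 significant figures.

n(H2) = 5.41 / 2.02 = 2.678 mol
n(Cl2) = PV/RT = (4250 × 16.2) / (62.36 × 755.15) = 1.462 mol
For 2.678 mol H2, stoichiometry requires (1/1) × 2.678 = 2.678 mol Cl2; 1.462 mol is available, so Cl2 is limiting.
n(HCl) = (2/1) × 1.462 = 2.924 mol
V(HCl) = nRT/P = 2.924 × 62.36 × 622.15 / 288 = 393.9 L

394 L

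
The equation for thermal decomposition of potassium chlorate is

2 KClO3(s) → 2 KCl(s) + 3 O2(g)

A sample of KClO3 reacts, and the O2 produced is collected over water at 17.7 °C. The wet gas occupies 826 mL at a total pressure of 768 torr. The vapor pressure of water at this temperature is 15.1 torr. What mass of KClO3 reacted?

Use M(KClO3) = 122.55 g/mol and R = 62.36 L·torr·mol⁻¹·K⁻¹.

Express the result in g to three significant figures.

2.80 g

P(O2) = 768 − 15.1 = 752.9 torr
n(O2) = PV/RT = (752.9 × 0.8260) / (62.36 × 290.85) = 0.03429 mol
n(KClO3) = (2/3) × 0.03429 = 0.02286 mol
m(KClO3) = 0.02286 × 122.55 = 2.801 g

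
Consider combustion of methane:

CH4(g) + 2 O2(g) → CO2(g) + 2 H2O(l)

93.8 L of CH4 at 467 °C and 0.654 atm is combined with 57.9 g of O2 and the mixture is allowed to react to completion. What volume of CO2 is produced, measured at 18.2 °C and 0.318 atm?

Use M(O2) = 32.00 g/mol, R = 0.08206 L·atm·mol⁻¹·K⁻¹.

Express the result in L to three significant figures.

n(CH4) = PV/RT = (0.654 × 93.8) / (0.08206 × 740.15) = 1.010 mol
n(O2) = 57.9 / 32.00 = 1.809 mol
For 1.010 mol CH4, stoichiometry requires (2/1) × 1.010 = 2.020 mol O2; 1.809 mol is available, so O2 is limiting.
n(CO2) = (1/2) × 1.809 = 0.9045 mol
V(CO2) = nRT/P = 0.9045 × 0.08206 × 291.35 / 0.318 = 68.00 L

68.0 L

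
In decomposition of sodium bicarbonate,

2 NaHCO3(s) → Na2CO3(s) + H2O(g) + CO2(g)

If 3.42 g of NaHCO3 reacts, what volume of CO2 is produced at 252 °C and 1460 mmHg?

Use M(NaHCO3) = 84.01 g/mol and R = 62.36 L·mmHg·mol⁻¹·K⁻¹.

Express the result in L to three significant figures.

n(NaHCO3) = 3.420 / 84.01 = 0.04071 mol
n(CO2) = (1/2) × 0.04071 = 0.02036 mol
V = nRT/P = 0.02036 × 62.36 × 525.15 / 1460 = 0.4567 L

0.457 L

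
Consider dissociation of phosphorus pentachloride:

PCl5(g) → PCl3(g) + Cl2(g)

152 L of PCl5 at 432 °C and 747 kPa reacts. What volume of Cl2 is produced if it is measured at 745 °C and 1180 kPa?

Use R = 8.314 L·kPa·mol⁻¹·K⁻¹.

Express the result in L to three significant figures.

n(PCl5) = PV/RT = (747 × 152) / (8.314 × 705.15) = 19.37 mol
n(Cl2) = (1/1) × 19.37 = 19.37 mol
V = nRT/P = 19.37 × 8.314 × 1018.15 / 1180 = 139.0 L

139 L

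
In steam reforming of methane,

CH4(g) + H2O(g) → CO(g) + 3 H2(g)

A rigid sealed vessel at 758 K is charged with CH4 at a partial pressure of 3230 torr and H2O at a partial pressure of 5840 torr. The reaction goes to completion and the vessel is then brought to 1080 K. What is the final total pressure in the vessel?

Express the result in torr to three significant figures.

22100 torr

With V and T fixed, P_i ∝ n_i, so the mole ratios apply directly to partial pressures at 758 K.
P(H2O) required for 3230 torr of CH4 = (1/1) × 3230 = 3230 torr; available 5840 torr, so CH4 is limiting.
P(H2O) remaining = 5840 − (1/1) × 3230 = 2610 torr
P(gaseous products) = (1+3)/1 × 3230 = 12920 torr
P_total at 758 K = 2610 + 12920 = 15530 torr
Scaling to 1080 K: P = 15530 × 1080/758 = 22130 torr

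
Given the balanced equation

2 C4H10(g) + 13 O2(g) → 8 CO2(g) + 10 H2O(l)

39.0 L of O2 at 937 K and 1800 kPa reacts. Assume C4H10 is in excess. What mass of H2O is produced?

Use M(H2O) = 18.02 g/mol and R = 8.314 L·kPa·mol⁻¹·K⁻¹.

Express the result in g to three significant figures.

125 g

n(O2) = PV/RT = (1800 × 39.0) / (8.314 × 937) = 9.011 mol
n(H2O) = (10/13) × 9.011 = 6.932 mol
m(H2O) = 6.932 × 18.02 = 124.9 g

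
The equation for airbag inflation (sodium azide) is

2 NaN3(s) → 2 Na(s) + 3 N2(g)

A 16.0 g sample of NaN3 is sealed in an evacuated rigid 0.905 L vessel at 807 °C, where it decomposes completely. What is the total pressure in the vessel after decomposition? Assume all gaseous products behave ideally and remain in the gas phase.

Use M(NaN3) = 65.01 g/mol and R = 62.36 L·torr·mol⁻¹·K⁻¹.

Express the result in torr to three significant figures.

n(NaN3) = 16.0 / 65.01 = 0.2461 mol
n(gas produced) = (3/2) × 0.2461 = 0.3692 mol
P = nRT/V = 0.3692 × 62.36 × 1080.15 / 0.905 = 27480 torr

27500 torr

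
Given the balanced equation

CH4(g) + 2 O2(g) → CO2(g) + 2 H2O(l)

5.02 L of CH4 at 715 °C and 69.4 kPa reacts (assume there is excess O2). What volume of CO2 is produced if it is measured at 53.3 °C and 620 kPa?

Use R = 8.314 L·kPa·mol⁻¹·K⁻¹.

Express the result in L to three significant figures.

n(CH4) = PV/RT = (69.4 × 5.02) / (8.314 × 988.15) = 0.04241 mol
n(CO2) = (1/1) × 0.04241 = 0.04241 mol
V = nRT/P = 0.04241 × 8.314 × 326.45 / 620 = 0.1857 L

0.186 L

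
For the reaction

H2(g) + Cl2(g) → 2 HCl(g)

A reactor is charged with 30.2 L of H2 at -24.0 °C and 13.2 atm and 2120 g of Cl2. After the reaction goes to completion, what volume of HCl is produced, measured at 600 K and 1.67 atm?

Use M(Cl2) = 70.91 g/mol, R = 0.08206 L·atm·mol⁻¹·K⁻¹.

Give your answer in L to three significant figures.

n(H2) = PV/RT = (13.2 × 30.2) / (0.08206 × 249.15) = 19.50 mol
n(Cl2) = 2120 / 70.91 = 29.90 mol
For 19.50 mol H2, stoichiometry requires (1/1) × 19.50 = 19.50 mol Cl2; 29.90 mol is available, so H2 is limiting.
n(HCl) = (2/1) × 19.50 = 39.00 mol
V(HCl) = nRT/P = 39.00 × 0.08206 × 600 / 1.67 = 1150 L

1150 L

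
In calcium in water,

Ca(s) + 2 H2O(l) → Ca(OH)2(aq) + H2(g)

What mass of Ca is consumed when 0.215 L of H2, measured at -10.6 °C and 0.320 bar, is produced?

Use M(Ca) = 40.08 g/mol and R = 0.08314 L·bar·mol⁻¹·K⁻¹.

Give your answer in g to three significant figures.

n(H2) = PV/RT = (0.320 × 0.215) / (0.08314 × 262.55) = 0.003152 mol
n(Ca) = (1/1) × 0.003152 = 0.003152 mol
m(Ca) = 0.003152 × 40.08 = 0.1263 g

0.126 g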